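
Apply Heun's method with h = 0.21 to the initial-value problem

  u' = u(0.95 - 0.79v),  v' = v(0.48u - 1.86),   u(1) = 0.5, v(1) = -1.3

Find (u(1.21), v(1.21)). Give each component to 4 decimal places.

0.7247, -0.9419

Heun on (u,v): k1 = f(x_n, state_n); k2 = f(x_n + h, state_n + h·k1); state_{n+1} = state_n + (h/2)·(k1 + k2).
1.000000: (0.500000, -1.300000)
  k1 = (0.988500, 2.106000)
  predictor → (0.707585, -0.857740)
  k2 = (1.151676, 1.304073)
  → (0.724718, -0.941942)
(u(1.21), v(1.21)) ≈ (0.7247, -0.9419)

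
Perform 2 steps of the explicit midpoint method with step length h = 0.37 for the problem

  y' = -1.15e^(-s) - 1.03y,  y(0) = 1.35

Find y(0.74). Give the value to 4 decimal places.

0.2688

Midpoint: k1 = f(s_n, y_n); k2 = f(s_n + h/2, y_n + (h/2)·k1); y_{n+1} = y_n + h·k2.
s=0.000000, y=1.350000:
  k1 = f(0.000000, 1.350000) = -2.540500
  k2 = f(0.185000, 0.880008) = -1.862178
  y ← 1.350000 + 0.37·(-1.862178) = 0.660994
s=0.370000, y=0.660994:
  k1 = f(0.370000, 0.660994) = -1.475169
  k2 = f(0.555000, 0.388088) = -1.059914
  y ← 0.660994 + 0.37·(-1.059914) = 0.268826
y(0.74) ≈ 0.2688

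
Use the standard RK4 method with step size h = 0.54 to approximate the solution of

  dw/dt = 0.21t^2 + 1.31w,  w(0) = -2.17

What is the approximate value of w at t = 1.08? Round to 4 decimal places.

-8.7857

RK4: k1 = f(t_n, w_n); k2 = f(t_n + h/2, w_n + (h/2)·k1); k3 = f(t_n + h/2, w_n + (h/2)·k2); k4 = f(t_n + h, w_n + h·k3); w_{n+1} = w_n + (h/6)·(k1 + 2k2 + 2k3 + k4).
t=0.000000, w=-2.170000:
  k1 = f(0.000000, -2.170000) = -2.842700
  k2 = f(0.270000, -2.937529) = -3.832854
  k3 = f(0.270000, -3.204871) = -4.183071
  k4 = f(0.540000, -4.428859) = -5.740569
  w ← -2.170000 + (0.54/6)·(k1 + 2k2 + 2k3 + k4) = -4.385361
t=0.540000, w=-4.385361:
  k1 = f(0.540000, -4.385361) = -5.683587
  k2 = f(0.810000, -5.919929) = -7.617326
  k3 = f(0.810000, -6.442039) = -8.301290
  k4 = f(1.080000, -8.868057) = -11.372211
  w ← -4.385361 + (0.54/6)·(k1 + 2k2 + 2k3 + k4) = -8.785733
w(1.08) ≈ -8.7857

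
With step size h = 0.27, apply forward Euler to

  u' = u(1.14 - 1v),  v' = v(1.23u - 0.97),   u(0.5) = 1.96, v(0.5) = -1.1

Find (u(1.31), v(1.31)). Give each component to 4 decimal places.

11.0562, -6.9052

Euler on (u,v): u_{n+1} = u_n + h·u', v_{n+1} = v_n + h·v'.
0.500000: (1.960000, -1.100000); f=(4.390400, -1.584880) → (3.145408, -1.527918)
0.770000: (3.145408, -1.527918); f=(8.391689, -4.429207) → (5.411164, -2.723803)
1.040000: (5.411164, -2.723803); f=(20.907674, -15.486816) → (11.056236, -6.905244)
(u(1.31), v(1.31)) ≈ (11.0562, -6.9052)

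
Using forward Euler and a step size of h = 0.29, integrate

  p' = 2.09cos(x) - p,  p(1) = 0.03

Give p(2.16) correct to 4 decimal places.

Euler: p_{n+1} = p_n + h·f(x_n, p_n).
x=1.000000, p=0.030000: f=1.099232 → p ← 0.030000 + 0.29·1.099232 = 0.348777
x=1.290000, p=0.348777: f=0.230405 → p ← 0.348777 + 0.29·0.230405 = 0.415595
x=1.580000, p=0.415595: f=-0.434830 → p ← 0.415595 + 0.29·(-0.434830) = 0.289494
x=1.870000, p=0.289494: f=-0.905541 → p ← 0.289494 + 0.29·(-0.905541) = 0.026887
p(2.16) ≈ 0.0269

0.0269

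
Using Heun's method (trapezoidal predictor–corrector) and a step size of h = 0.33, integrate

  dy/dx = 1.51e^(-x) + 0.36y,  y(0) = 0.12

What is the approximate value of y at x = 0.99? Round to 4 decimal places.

1.3589

Heun: k1 = f(x_n, y_n); k2 = f(x_n + h, y_n + h·k1); y_{n+1} = y_n + (h/2)·(k1 + k2).
x=0.000000, y=0.120000:
  k1 = f(0.000000, 0.120000) = 1.553200
  k2 = f(0.330000, 0.632556) = 1.313295
  y ← 0.120000 + (0.33/2)·(1.553200 + 1.313295) = 0.592972
x=0.330000, y=0.592972:
  k1 = f(0.330000, 0.592972) = 1.299045
  k2 = f(0.660000, 1.021656) = 1.148242
  y ← 0.592972 + (0.33/2)·(1.299045 + 1.148242) = 0.996774
x=0.660000, y=0.996774:
  k1 = f(0.660000, 0.996774) = 1.139284
  k2 = f(0.990000, 1.372738) = 1.055266
  y ← 0.996774 + (0.33/2)·(1.139284 + 1.055266) = 1.358875
y(0.99) ≈ 1.3589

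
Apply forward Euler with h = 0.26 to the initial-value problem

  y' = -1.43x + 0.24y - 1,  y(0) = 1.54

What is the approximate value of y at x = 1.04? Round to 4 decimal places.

0.2159

Euler: y_{n+1} = y_n + h·f(x_n, y_n).
x=0.000000, y=1.540000: f=-0.630400 → y ← 1.540000 + 0.26·(-0.630400) = 1.376096
x=0.260000, y=1.376096: f=-1.041537 → y ← 1.376096 + 0.26·(-1.041537) = 1.105296
x=0.520000, y=1.105296: f=-1.478329 → y ← 1.105296 + 0.26·(-1.478329) = 0.720931
x=0.780000, y=0.720931: f=-1.942377 → y ← 0.720931 + 0.26·(-1.942377) = 0.215913
y(1.04) ≈ 0.2159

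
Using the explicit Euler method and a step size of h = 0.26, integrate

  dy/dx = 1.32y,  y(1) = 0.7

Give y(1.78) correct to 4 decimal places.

1.6964

Euler: y_{n+1} = y_n + h·f(x_n, y_n).
x=1.000000, y=0.700000: f=0.924000 → y ← 0.700000 + 0.26·0.924000 = 0.940240
x=1.260000, y=0.940240: f=1.241117 → y ← 0.940240 + 0.26·1.241117 = 1.262930
x=1.520000, y=1.262930: f=1.667068 → y ← 1.262930 + 0.26·1.667068 = 1.696368
y(1.78) ≈ 1.6964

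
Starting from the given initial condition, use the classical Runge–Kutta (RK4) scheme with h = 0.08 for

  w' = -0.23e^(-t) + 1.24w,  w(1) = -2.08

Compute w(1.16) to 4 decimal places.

-2.5503

RK4: k1 = f(t_n, w_n); k2 = f(t_n + h/2, w_n + (h/2)·k1); k3 = f(t_n + h/2, w_n + (h/2)·k2); k4 = f(t_n + h, w_n + h·k3); w_{n+1} = w_n + (h/6)·(k1 + 2k2 + 2k3 + k4).
t=1.000000, w=-2.080000:
  k1 = f(1.000000, -2.080000) = -2.663812
  k2 = f(1.040000, -2.186552) = -2.792620
  k3 = f(1.040000, -2.191705) = -2.799009
  k4 = f(1.080000, -2.303921) = -2.934969
  w ← -2.080000 + (0.08/6)·(k1 + 2k2 + 2k3 + k4) = -2.303760
t=1.080000, w=-2.303760:
  k1 = f(1.080000, -2.303760) = -2.934770
  k2 = f(1.120000, -2.421151) = -3.077272
  k3 = f(1.120000, -2.426851) = -3.084340
  k4 = f(1.160000, -2.550508) = -3.234731
  w ← -2.303760 + (0.08/6)·(k1 + 2k2 + 2k3 + k4) = -2.550330
w(1.16) ≈ -2.5503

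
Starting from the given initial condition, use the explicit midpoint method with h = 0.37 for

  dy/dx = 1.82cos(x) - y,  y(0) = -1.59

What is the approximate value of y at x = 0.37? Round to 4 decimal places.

Midpoint: k1 = f(x_n, y_n); k2 = f(x_n + h/2, y_n + (h/2)·k1); y_{n+1} = y_n + h·k2.
x=0.000000, y=-1.590000:
  k1 = f(0.000000, -1.590000) = 3.410000
  k2 = f(0.185000, -0.959150) = 2.748094
  y ← -1.590000 + 0.37·2.748094 = -0.573205
y(0.37) ≈ -0.5732

-0.5732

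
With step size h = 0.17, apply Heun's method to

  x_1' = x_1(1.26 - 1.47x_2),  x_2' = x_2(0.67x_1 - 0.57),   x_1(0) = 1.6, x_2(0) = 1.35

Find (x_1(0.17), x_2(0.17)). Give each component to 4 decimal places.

1.3949, 1.4537

Heun on (x_1,x_2): k1 = f(t_n, state_n); k2 = f(t_n + h, state_n + h·k1); state_{n+1} = state_n + (h/2)·(k1 + k2).
0.000000: (1.600000, 1.350000)
  k1 = (-1.159200, 0.677700)
  predictor → (1.402936, 1.465209)
  k2 = (-1.254024, 0.542079)
  → (1.394876, 1.453681)
(x_1(0.17), x_2(0.17)) ≈ (1.3949, 1.4537)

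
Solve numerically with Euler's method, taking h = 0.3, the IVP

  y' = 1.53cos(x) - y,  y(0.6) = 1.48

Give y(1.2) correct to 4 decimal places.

1.2757

Euler: y_{n+1} = y_n + h·f(x_n, y_n).
x=0.600000, y=1.480000: f=-0.217237 → y ← 1.480000 + 0.3·(-0.217237) = 1.414829
x=0.900000, y=1.414829: f=-0.463766 → y ← 1.414829 + 0.3·(-0.463766) = 1.275699
y(1.2) ≈ 1.2757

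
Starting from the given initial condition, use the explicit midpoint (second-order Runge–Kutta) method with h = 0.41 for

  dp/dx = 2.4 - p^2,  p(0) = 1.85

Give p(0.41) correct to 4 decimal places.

Midpoint: k1 = f(x_n, p_n); k2 = f(x_n + h/2, p_n + (h/2)·k1); p_{n+1} = p_n + h·k2.
x=0.000000, p=1.850000:
  k1 = f(0.000000, 1.850000) = -1.022500
  k2 = f(0.205000, 1.640388) = -0.290871
  p ← 1.850000 + 0.41·(-0.290871) = 1.730743
p(0.41) ≈ 1.7307

1.7307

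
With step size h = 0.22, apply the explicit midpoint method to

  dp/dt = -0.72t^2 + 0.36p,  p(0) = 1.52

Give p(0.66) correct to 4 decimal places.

Midpoint: k1 = f(t_n, p_n); k2 = f(t_n + h/2, p_n + (h/2)·k1); p_{n+1} = p_n + h·k2.
t=0.000000, p=1.520000:
  k1 = f(0.000000, 1.520000) = 0.547200
  k2 = f(0.110000, 1.580192) = 0.560157
  p ← 1.520000 + 0.22·0.560157 = 1.643235
t=0.220000, p=1.643235:
  k1 = f(0.220000, 1.643235) = 0.556716
  k2 = f(0.330000, 1.704473) = 0.535202
  p ← 1.643235 + 0.22·0.535202 = 1.760979
t=0.440000, p=1.760979:
  k1 = f(0.440000, 1.760979) = 0.494560
  k2 = f(0.550000, 1.815381) = 0.435737
  p ← 1.760979 + 0.22·0.435737 = 1.856841
p(0.66) ≈ 1.8568

1.8568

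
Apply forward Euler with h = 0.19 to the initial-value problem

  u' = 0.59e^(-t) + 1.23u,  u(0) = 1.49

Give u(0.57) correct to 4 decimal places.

Euler: u_{n+1} = u_n + h·f(t_n, u_n).
t=0.000000, u=1.490000: f=2.422700 → u ← 1.490000 + 0.19·2.422700 = 1.950313
t=0.190000, u=1.950313: f=2.886791 → u ← 1.950313 + 0.19·2.886791 = 2.498803
t=0.380000, u=2.498803: f=3.477006 → u ← 2.498803 + 0.19·3.477006 = 3.159434
u(0.57) ≈ 3.1594

3.1594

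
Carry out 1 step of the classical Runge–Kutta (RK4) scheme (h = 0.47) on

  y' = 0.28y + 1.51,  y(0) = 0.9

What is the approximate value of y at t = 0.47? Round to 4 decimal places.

RK4: k1 = f(t_n, y_n); k2 = f(t_n + h/2, y_n + (h/2)·k1); k3 = f(t_n + h/2, y_n + (h/2)·k2); k4 = f(t_n + h, y_n + h·k3); y_{n+1} = y_n + (h/6)·(k1 + 2k2 + 2k3 + k4).
t=0.000000, y=0.900000:
  k1 = f(0.000000, 0.900000) = 1.762000
  k2 = f(0.235000, 1.314070) = 1.877940
  k3 = f(0.235000, 1.341316) = 1.885568
  k4 = f(0.470000, 1.786217) = 2.010141
  y ← 0.900000 + (0.47/6)·(k1 + 2k2 + 2k3 + k4) = 1.785101
y(0.47) ≈ 1.7851

1.7851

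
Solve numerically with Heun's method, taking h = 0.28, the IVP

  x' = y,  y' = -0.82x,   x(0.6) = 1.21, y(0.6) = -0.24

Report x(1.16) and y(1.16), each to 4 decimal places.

Heun on (x,y): k1 = f(t_n, state_n); k2 = f(t_n + h, state_n + h·k1); state_{n+1} = state_n + (h/2)·(k1 + k2).
0.600000: (1.210000, -0.240000)
  k1 = (-0.240000, -0.992200)
  predictor → (1.142800, -0.517816)
  k2 = (-0.517816, -0.937096)
  → (1.103906, -0.510101)
0.880000: (1.103906, -0.510101)
  k1 = (-0.510101, -0.905203)
  predictor → (0.961077, -0.763558)
  k2 = (-0.763558, -0.788083)
  → (0.925593, -0.747162)
(x(1.16), y(1.16)) ≈ (0.9256, -0.7472)

0.9256, -0.7472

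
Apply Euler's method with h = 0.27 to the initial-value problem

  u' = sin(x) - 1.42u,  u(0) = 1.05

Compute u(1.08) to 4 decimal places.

Euler: u_{n+1} = u_n + h·f(x_n, u_n).
x=0.000000, u=1.050000: f=-1.491000 → u ← 1.050000 + 0.27·(-1.491000) = 0.647430
x=0.270000, u=0.647430: f=-0.652619 → u ← 0.647430 + 0.27·(-0.652619) = 0.471223
x=0.540000, u=0.471223: f=-0.155000 → u ← 0.471223 + 0.27·(-0.155000) = 0.429373
x=0.810000, u=0.429373: f=0.114578 → u ← 0.429373 + 0.27·0.114578 = 0.460309
u(1.08) ≈ 0.4603

0.4603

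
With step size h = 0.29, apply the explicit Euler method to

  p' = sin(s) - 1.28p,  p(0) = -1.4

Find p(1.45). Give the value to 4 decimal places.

Euler: p_{n+1} = p_n + h·f(s_n, p_n).
s=0.000000, p=-1.400000: f=1.792000 → p ← -1.400000 + 0.29·1.792000 = -0.880320
s=0.290000, p=-0.880320: f=1.412762 → p ← -0.880320 + 0.29·1.412762 = -0.470619
s=0.580000, p=-0.470619: f=1.150416 → p ← -0.470619 + 0.29·1.150416 = -0.136998
s=0.870000, p=-0.136998: f=0.939687 → p ← -0.136998 + 0.29·0.939687 = 0.135511
s=1.160000, p=0.135511: f=0.743349 → p ← 0.135511 + 0.29·0.743349 = 0.351082
p(1.45) ≈ 0.3511

0.3511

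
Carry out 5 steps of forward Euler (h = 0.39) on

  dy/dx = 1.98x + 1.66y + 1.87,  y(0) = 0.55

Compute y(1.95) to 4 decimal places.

Euler: y_{n+1} = y_n + h·f(x_n, y_n).
x=0.000000, y=0.550000: f=2.783000 → y ← 0.550000 + 0.39·2.783000 = 1.635370
x=0.390000, y=1.635370: f=5.356914 → y ← 1.635370 + 0.39·5.356914 = 3.724567
x=0.780000, y=3.724567: f=9.597180 → y ← 3.724567 + 0.39·9.597180 = 7.467467
x=1.170000, y=7.467467: f=16.582595 → y ← 7.467467 + 0.39·16.582595 = 13.934679
x=1.560000, y=13.934679: f=28.090367 → y ← 13.934679 + 0.39·28.090367 = 24.889922
y(1.95) ≈ 24.8899

24.8899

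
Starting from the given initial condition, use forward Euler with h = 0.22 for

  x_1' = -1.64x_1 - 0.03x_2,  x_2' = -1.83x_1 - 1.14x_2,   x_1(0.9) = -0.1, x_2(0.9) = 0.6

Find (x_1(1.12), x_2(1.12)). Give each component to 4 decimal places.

Euler on (x_1,x_2): x_1_{n+1} = x_1_n + h·x_1', x_2_{n+1} = x_2_n + h·x_2'.
0.900000: (-0.100000, 0.600000); f=(0.146000, -0.501000) → (-0.067880, 0.489780)
(x_1(1.12), x_2(1.12)) ≈ (-0.0679, 0.4898)

-0.0679, 0.4898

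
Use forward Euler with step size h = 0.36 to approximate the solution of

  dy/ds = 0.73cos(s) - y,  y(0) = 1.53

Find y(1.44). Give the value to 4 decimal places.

0.6766

Euler: y_{n+1} = y_n + h·f(s_n, y_n).
s=0.000000, y=1.530000: f=-0.800000 → y ← 1.530000 + 0.36·(-0.800000) = 1.242000
s=0.360000, y=1.242000: f=-0.558795 → y ← 1.242000 + 0.36·(-0.558795) = 1.040834
s=0.720000, y=1.040834: f=-0.492016 → y ← 1.040834 + 0.36·(-0.492016) = 0.863708
s=1.080000, y=0.863708: f=-0.519638 → y ← 0.863708 + 0.36·(-0.519638) = 0.676638
y(1.44) ≈ 0.6766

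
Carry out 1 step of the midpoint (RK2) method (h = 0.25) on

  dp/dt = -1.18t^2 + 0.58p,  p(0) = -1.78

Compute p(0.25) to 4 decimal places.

-2.0614

Midpoint: k1 = f(t_n, p_n); k2 = f(t_n + h/2, p_n + (h/2)·k1); p_{n+1} = p_n + h·k2.
t=0.000000, p=-1.780000:
  k1 = f(0.000000, -1.780000) = -1.032400
  k2 = f(0.125000, -1.909050) = -1.125687
  p ← -1.780000 + 0.25·(-1.125687) = -2.061422
p(0.25) ≈ -2.0614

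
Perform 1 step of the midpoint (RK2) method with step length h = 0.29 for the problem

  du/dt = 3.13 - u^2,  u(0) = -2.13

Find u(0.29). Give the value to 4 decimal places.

-2.8021

Midpoint: k1 = f(t_n, u_n); k2 = f(t_n + h/2, u_n + (h/2)·k1); u_{n+1} = u_n + h·k2.
t=0.000000, u=-2.130000:
  k1 = f(0.000000, -2.130000) = -1.406900
  k2 = f(0.145000, -2.334000) = -2.317558
  u ← -2.130000 + 0.29·(-2.317558) = -2.802092
u(0.29) ≈ -2.8021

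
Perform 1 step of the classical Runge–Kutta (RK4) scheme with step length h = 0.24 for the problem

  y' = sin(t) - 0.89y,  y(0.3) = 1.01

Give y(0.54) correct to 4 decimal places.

RK4: k1 = f(t_n, y_n); k2 = f(t_n + h/2, y_n + (h/2)·k1); k3 = f(t_n + h/2, y_n + (h/2)·k2); k4 = f(t_n + h, y_n + h·k3); y_{n+1} = y_n + (h/6)·(k1 + 2k2 + 2k3 + k4).
t=0.300000, y=1.010000:
  k1 = f(0.300000, 1.010000) = -0.603380
  k2 = f(0.420000, 0.937594) = -0.426699
  k3 = f(0.420000, 0.958796) = -0.445568
  k4 = f(0.540000, 0.903064) = -0.289591
  y ← 1.010000 + (0.24/6)·(k1 + 2k2 + 2k3 + k4) = 0.904500
y(0.54) ≈ 0.9045

0.9045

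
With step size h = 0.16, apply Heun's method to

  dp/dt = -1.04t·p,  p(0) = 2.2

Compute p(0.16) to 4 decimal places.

Heun: k1 = f(t_n, p_n); k2 = f(t_n + h, p_n + h·k1); p_{n+1} = p_n + (h/2)·(k1 + k2).
t=0.000000, p=2.200000:
  k1 = f(0.000000, 2.200000) = 0.000000
  k2 = f(0.160000, 2.200000) = -0.366080
  p ← 2.200000 + (0.16/2)·(0.000000 + (-0.366080)) = 2.170714
p(0.16) ≈ 2.1707

2.1707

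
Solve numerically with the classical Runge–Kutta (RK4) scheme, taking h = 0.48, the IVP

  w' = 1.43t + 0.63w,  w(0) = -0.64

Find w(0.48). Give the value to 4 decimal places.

-0.6834

RK4: k1 = f(t_n, w_n); k2 = f(t_n + h/2, w_n + (h/2)·k1); k3 = f(t_n + h/2, w_n + (h/2)·k2); k4 = f(t_n + h, w_n + h·k3); w_{n+1} = w_n + (h/6)·(k1 + 2k2 + 2k3 + k4).
t=0.000000, w=-0.640000:
  k1 = f(0.000000, -0.640000) = -0.403200
  k2 = f(0.240000, -0.736768) = -0.120964
  k3 = f(0.240000, -0.669031) = -0.078290
  k4 = f(0.480000, -0.677579) = 0.259525
  w ← -0.640000 + (0.48/6)·(k1 + 2k2 + 2k3 + k4) = -0.683375
w(0.48) ≈ -0.6834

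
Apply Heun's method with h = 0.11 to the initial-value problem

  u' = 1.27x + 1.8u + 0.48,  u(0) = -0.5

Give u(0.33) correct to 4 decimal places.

-0.6051

Heun: k1 = f(x_n, u_n); k2 = f(x_n + h, u_n + h·k1); u_{n+1} = u_n + (h/2)·(k1 + k2).
x=0.000000, u=-0.500000:
  k1 = f(0.000000, -0.500000) = -0.420000
  k2 = f(0.110000, -0.546200) = -0.363460
  u ← -0.500000 + (0.11/2)·(-0.420000 + (-0.363460)) = -0.543090
x=0.110000, u=-0.543090:
  k1 = f(0.110000, -0.543090) = -0.357863
  k2 = f(0.220000, -0.582455) = -0.289019
  u ← -0.543090 + (0.11/2)·(-0.357863 + (-0.289019)) = -0.578669
x=0.220000, u=-0.578669:
  k1 = f(0.220000, -0.578669) = -0.282204
  k2 = f(0.330000, -0.609711) = -0.198380
  u ← -0.578669 + (0.11/2)·(-0.282204 + (-0.198380)) = -0.605101
u(0.33) ≈ -0.6051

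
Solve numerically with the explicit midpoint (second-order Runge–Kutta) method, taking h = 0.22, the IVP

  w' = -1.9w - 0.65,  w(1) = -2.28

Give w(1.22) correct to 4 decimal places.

-1.6393

Midpoint: k1 = f(x_n, w_n); k2 = f(x_n + h/2, w_n + (h/2)·k1); w_{n+1} = w_n + h·k2.
x=1.000000, w=-2.280000:
  k1 = f(1.000000, -2.280000) = 3.682000
  k2 = f(1.110000, -1.874980) = 2.912462
  w ← -2.280000 + 0.22·2.912462 = -1.639258
w(1.22) ≈ -1.6393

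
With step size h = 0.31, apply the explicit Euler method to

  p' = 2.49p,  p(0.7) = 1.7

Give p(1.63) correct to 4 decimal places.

Euler: p_{n+1} = p_n + h·f(t_n, p_n).
t=0.700000, p=1.700000: f=4.233000 → p ← 1.700000 + 0.31·4.233000 = 3.012230
t=1.010000, p=3.012230: f=7.500453 → p ← 3.012230 + 0.31·7.500453 = 5.337370
t=1.320000, p=5.337370: f=13.290052 → p ← 5.337370 + 0.31·13.290052 = 9.457287
p(1.63) ≈ 9.4573

9.4573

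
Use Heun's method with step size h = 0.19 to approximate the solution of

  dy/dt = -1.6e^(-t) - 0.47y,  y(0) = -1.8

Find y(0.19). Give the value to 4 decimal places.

Heun: k1 = f(t_n, y_n); k2 = f(t_n + h, y_n + h·k1); y_{n+1} = y_n + (h/2)·(k1 + k2).
t=0.000000, y=-1.800000:
  k1 = f(0.000000, -1.800000) = -0.754000
  k2 = f(0.190000, -1.943260) = -0.409802
  y ← -1.800000 + (0.19/2)·(-0.754000 + (-0.409802)) = -1.910561
y(0.19) ≈ -1.9106

-1.9106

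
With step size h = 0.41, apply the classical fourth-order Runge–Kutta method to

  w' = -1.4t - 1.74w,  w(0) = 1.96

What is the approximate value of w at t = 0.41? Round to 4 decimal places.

RK4: k1 = f(t_n, w_n); k2 = f(t_n + h/2, w_n + (h/2)·k1); k3 = f(t_n + h/2, w_n + (h/2)·k2); k4 = f(t_n + h, w_n + h·k3); w_{n+1} = w_n + (h/6)·(k1 + 2k2 + 2k3 + k4).
t=0.000000, w=1.960000:
  k1 = f(0.000000, 1.960000) = -3.410400
  k2 = f(0.205000, 1.260868) = -2.480910
  k3 = f(0.205000, 1.451413) = -2.812459
  k4 = f(0.410000, 0.806892) = -1.977992
  w ← 1.960000 + (0.41/6)·(k1 + 2k2 + 2k3 + k4) = 0.868366
w(0.41) ≈ 0.8684

0.8684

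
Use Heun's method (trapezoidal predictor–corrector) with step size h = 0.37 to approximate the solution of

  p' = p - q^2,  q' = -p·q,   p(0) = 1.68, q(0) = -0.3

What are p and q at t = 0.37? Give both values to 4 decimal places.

2.3914, -0.1591

Heun on (p,q): k1 = f(t_n, state_n); k2 = f(t_n + h, state_n + h·k1); state_{n+1} = state_n + (h/2)·(k1 + k2).
0.000000: (1.680000, -0.300000)
  k1 = (1.590000, 0.504000)
  predictor → (2.268300, -0.113520)
  k2 = (2.255413, 0.257497)
  → (2.391401, -0.159123)
(p(0.37), q(0.37)) ≈ (2.3914, -0.1591)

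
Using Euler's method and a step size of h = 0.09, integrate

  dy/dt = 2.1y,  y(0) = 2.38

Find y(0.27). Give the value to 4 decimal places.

4.0006

Euler: y_{n+1} = y_n + h·f(t_n, y_n).
t=0.000000, y=2.380000: f=4.998000 → y ← 2.380000 + 0.09·4.998000 = 2.829820
t=0.090000, y=2.829820: f=5.942622 → y ← 2.829820 + 0.09·5.942622 = 3.364656
t=0.180000, y=3.364656: f=7.065778 → y ← 3.364656 + 0.09·7.065778 = 4.000576
y(0.27) ≈ 4.0006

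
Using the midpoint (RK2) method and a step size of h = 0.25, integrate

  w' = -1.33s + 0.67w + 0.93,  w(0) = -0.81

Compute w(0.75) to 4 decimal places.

-0.8699

Midpoint: k1 = f(s_n, w_n); k2 = f(s_n + h/2, w_n + (h/2)·k1); w_{n+1} = w_n + h·k2.
s=0.000000, w=-0.810000:
  k1 = f(0.000000, -0.810000) = 0.387300
  k2 = f(0.125000, -0.761588) = 0.253486
  w ← -0.810000 + 0.25·0.253486 = -0.746628
s=0.250000, w=-0.746628:
  k1 = f(0.250000, -0.746628) = 0.097259
  k2 = f(0.375000, -0.734471) = -0.060846
  w ← -0.746628 + 0.25·(-0.060846) = -0.761840
s=0.500000, w=-0.761840:
  k1 = f(0.500000, -0.761840) = -0.245433
  k2 = f(0.625000, -0.792519) = -0.432238
  w ← -0.761840 + 0.25·(-0.432238) = -0.869899
w(0.75) ≈ -0.8699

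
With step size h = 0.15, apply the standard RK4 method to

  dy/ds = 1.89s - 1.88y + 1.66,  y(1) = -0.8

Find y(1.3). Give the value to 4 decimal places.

RK4: k1 = f(s_n, y_n); k2 = f(s_n + h/2, y_n + (h/2)·k1); k3 = f(s_n + h/2, y_n + (h/2)·k2); k4 = f(s_n + h, y_n + h·k3); y_{n+1} = y_n + (h/6)·(k1 + 2k2 + 2k3 + k4).
s=1.000000, y=-0.800000:
  k1 = f(1.000000, -0.800000) = 5.054000
  k2 = f(1.075000, -0.420950) = 4.483136
  k3 = f(1.075000, -0.463765) = 4.563628
  k4 = f(1.150000, -0.115456) = 4.050557
  y ← -0.800000 + (0.15/6)·(k1 + 2k2 + 2k3 + k4) = -0.120048
s=1.150000, y=-0.120048:
  k1 = f(1.150000, -0.120048) = 4.059190
  k2 = f(1.225000, 0.184391) = 3.628594
  k3 = f(1.225000, 0.152097) = 3.689308
  k4 = f(1.300000, 0.433348) = 3.302305
  y ← -0.120048 + (0.15/6)·(k1 + 2k2 + 2k3 + k4) = 0.429885
y(1.3) ≈ 0.4299

0.4299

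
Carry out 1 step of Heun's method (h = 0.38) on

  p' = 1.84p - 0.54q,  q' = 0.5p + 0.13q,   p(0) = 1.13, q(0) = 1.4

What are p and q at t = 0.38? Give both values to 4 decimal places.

1.7795, 1.7386

Heun on (p,q): k1 = f(t_n, state_n); k2 = f(t_n + h, state_n + h·k1); state_{n+1} = state_n + (h/2)·(k1 + k2).
0.000000: (1.130000, 1.400000)
  k1 = (1.323200, 0.747000)
  predictor → (1.632816, 1.683860)
  k2 = (2.095097, 1.035310)
  → (1.779476, 1.738639)
(p(0.38), q(0.38)) ≈ (1.7795, 1.7386)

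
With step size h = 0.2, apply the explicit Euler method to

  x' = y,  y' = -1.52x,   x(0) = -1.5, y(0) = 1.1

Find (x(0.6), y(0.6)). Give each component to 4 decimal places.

-0.5798, 2.2396

Euler on (x,y): x_{n+1} = x_n + h·x', y_{n+1} = y_n + h·y'.
0.000000: (-1.500000, 1.100000); f=(1.100000, 2.280000) → (-1.280000, 1.556000)
0.200000: (-1.280000, 1.556000); f=(1.556000, 1.945600) → (-0.968800, 1.945120)
0.400000: (-0.968800, 1.945120); f=(1.945120, 1.472576) → (-0.579776, 2.239635)
(x(0.6), y(0.6)) ≈ (-0.5798, 2.2396)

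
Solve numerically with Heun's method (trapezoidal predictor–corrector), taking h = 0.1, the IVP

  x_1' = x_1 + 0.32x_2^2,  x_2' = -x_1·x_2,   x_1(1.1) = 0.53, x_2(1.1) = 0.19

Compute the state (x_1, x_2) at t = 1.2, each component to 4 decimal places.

Heun on (x_1,x_2): k1 = f(t_n, state_n); k2 = f(t_n + h, state_n + h·k1); state_{n+1} = state_n + (h/2)·(k1 + k2).
1.100000: (0.530000, 0.190000)
  k1 = (0.541552, -0.100700)
  predictor → (0.584155, 0.179930)
  k2 = (0.594515, -0.105107)
  → (0.586803, 0.179710)
(x_1(1.2), x_2(1.2)) ≈ (0.5868, 0.1797)

0.5868, 0.1797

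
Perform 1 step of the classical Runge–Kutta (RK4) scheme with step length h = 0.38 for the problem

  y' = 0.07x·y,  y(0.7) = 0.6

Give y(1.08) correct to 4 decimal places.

RK4: k1 = f(x_n, y_n); k2 = f(x_n + h/2, y_n + (h/2)·k1); k3 = f(x_n + h/2, y_n + (h/2)·k2); k4 = f(x_n + h, y_n + h·k3); y_{n+1} = y_n + (h/6)·(k1 + 2k2 + 2k3 + k4).
x=0.700000, y=0.600000:
  k1 = f(0.700000, 0.600000) = 0.029400
  k2 = f(0.890000, 0.605586) = 0.037728
  k3 = f(0.890000, 0.607168) = 0.037827
  k4 = f(1.080000, 0.614374) = 0.046447
  y ← 0.600000 + (0.38/6)·(k1 + 2k2 + 2k3 + k4) = 0.614374
y(1.08) ≈ 0.6144

0.6144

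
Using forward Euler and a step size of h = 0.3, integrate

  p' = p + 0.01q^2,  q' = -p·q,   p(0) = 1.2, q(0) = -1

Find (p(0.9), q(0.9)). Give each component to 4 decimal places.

2.6434, -0.1326

Euler on (p,q): p_{n+1} = p_n + h·p', q_{n+1} = q_n + h·q'.
0.000000: (1.200000, -1.000000); f=(1.210000, 1.200000) → (1.563000, -0.640000)
0.300000: (1.563000, -0.640000); f=(1.567096, 1.000320) → (2.033129, -0.339904)
0.600000: (2.033129, -0.339904); f=(2.034284, 0.691069) → (2.643414, -0.132583)
(p(0.9), q(0.9)) ≈ (2.6434, -0.1326)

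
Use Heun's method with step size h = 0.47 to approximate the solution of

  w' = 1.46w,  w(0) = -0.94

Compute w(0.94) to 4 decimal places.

Heun: k1 = f(t_n, w_n); k2 = f(t_n + h, w_n + h·k1); w_{n+1} = w_n + (h/2)·(k1 + k2).
t=0.000000, w=-0.940000:
  k1 = f(0.000000, -0.940000) = -1.372400
  k2 = f(0.470000, -1.585028) = -2.314141
  w ← -0.940000 + (0.47/2)·(-1.372400 + (-2.314141)) = -1.806337
t=0.470000, w=-1.806337:
  k1 = f(0.470000, -1.806337) = -2.637252
  k2 = f(0.940000, -3.045846) = -4.446935
  w ← -1.806337 + (0.47/2)·(-2.637252 + (-4.446935)) = -3.471121
w(0.94) ≈ -3.4711

-3.4711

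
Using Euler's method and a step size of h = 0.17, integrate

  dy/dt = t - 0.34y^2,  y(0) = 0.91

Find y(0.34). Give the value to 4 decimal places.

0.8481

Euler: y_{n+1} = y_n + h·f(t_n, y_n).
t=0.000000, y=0.910000: f=-0.281554 → y ← 0.910000 + 0.17·(-0.281554) = 0.862136
t=0.170000, y=0.862136: f=-0.082715 → y ← 0.862136 + 0.17·(-0.082715) = 0.848074
y(0.34) ≈ 0.8481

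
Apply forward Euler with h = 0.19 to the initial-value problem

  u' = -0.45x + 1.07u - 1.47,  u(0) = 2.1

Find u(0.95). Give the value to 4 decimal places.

3.0068

Euler: u_{n+1} = u_n + h·f(x_n, u_n).
x=0.000000, u=2.100000: f=0.777000 → u ← 2.100000 + 0.19·0.777000 = 2.247630
x=0.190000, u=2.247630: f=0.849464 → u ← 2.247630 + 0.19·0.849464 = 2.409028
x=0.380000, u=2.409028: f=0.936660 → u ← 2.409028 + 0.19·0.936660 = 2.586994
x=0.570000, u=2.586994: f=1.041583 → u ← 2.586994 + 0.19·1.041583 = 2.784894
x=0.760000, u=2.784894: f=1.167837 → u ← 2.784894 + 0.19·1.167837 = 3.006783
u(0.95) ≈ 3.0068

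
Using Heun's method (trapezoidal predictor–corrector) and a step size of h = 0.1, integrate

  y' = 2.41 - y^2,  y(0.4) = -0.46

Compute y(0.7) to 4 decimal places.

0.2438

Heun: k1 = f(t_n, y_n); k2 = f(t_n + h, y_n + h·k1); y_{n+1} = y_n + (h/2)·(k1 + k2).
t=0.400000, y=-0.460000:
  k1 = f(0.400000, -0.460000) = 2.198400
  k2 = f(0.500000, -0.240160) = 2.352323
  y ← -0.460000 + (0.1/2)·(2.198400 + 2.352323) = -0.232464
t=0.500000, y=-0.232464:
  k1 = f(0.500000, -0.232464) = 2.355961
  k2 = f(0.600000, 0.003132) = 2.409990
  y ← -0.232464 + (0.1/2)·(2.355961 + 2.409990) = 0.005834
t=0.600000, y=0.005834:
  k1 = f(0.600000, 0.005834) = 2.409966
  k2 = f(0.700000, 0.246830) = 2.349075
  y ← 0.005834 + (0.1/2)·(2.409966 + 2.349075) = 0.243786
y(0.7) ≈ 0.2438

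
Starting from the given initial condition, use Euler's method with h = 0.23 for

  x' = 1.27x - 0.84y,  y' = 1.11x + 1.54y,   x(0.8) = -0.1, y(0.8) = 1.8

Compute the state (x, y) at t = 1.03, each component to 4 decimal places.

Euler on (x,y): x_{n+1} = x_n + h·x', y_{n+1} = y_n + h·y'.
0.800000: (-0.100000, 1.800000); f=(-1.639000, 2.661000) → (-0.476970, 2.412030)
(x(1.03), y(1.03)) ≈ (-0.4770, 2.4120)

-0.4770, 2.4120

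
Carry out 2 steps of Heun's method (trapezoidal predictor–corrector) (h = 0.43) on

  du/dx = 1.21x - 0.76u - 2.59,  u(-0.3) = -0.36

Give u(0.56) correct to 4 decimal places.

-1.6439

Heun: k1 = f(x_n, u_n); k2 = f(x_n + h, u_n + h·k1); u_{n+1} = u_n + (h/2)·(k1 + k2).
x=-0.300000, u=-0.360000:
  k1 = f(-0.300000, -0.360000) = -2.679400
  k2 = f(0.130000, -1.512142) = -1.283472
  u ← -0.360000 + (0.43/2)·(-2.679400 + (-1.283472)) = -1.212017
x=0.130000, u=-1.212017:
  k1 = f(0.130000, -1.212017) = -1.511567
  k2 = f(0.560000, -1.861991) = -0.497287
  u ← -1.212017 + (0.43/2)·(-1.511567 + (-0.497287)) = -1.643921
u(0.56) ≈ -1.6439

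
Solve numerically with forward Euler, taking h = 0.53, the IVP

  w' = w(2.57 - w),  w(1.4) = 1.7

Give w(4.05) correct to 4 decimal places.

2.5687

Euler: w_{n+1} = w_n + h·f(s_n, w_n).
s=1.400000, w=1.700000: f=1.479000 → w ← 1.700000 + 0.53·1.479000 = 2.483870
s=1.930000, w=2.483870: f=0.213936 → w ← 2.483870 + 0.53·0.213936 = 2.597256
s=2.460000, w=2.597256: f=-0.070791 → w ← 2.597256 + 0.53·(-0.070791) = 2.559737
s=2.990000, w=2.559737: f=0.026271 → w ← 2.559737 + 0.53·0.026271 = 2.573660
s=3.520000, w=2.573660: f=-0.009421 → w ← 2.573660 + 0.53·(-0.009421) = 2.568667
w(4.05) ≈ 2.5687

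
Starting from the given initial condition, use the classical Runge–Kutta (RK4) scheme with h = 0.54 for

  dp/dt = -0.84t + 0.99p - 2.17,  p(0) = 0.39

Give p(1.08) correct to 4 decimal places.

RK4: k1 = f(t_n, p_n); k2 = f(t_n + h/2, p_n + (h/2)·k1); k3 = f(t_n + h/2, p_n + (h/2)·k2); k4 = f(t_n + h, p_n + h·k3); p_{n+1} = p_n + (h/6)·(k1 + 2k2 + 2k3 + k4).
t=0.000000, p=0.390000:
  k1 = f(0.000000, 0.390000) = -1.783900
  k2 = f(0.270000, -0.091653) = -2.487536
  k3 = f(0.270000, -0.281635) = -2.675618
  k4 = f(0.540000, -1.054834) = -3.667886
  p ← 0.390000 + (0.54/6)·(k1 + 2k2 + 2k3 + k4) = -1.030029
t=0.540000, p=-1.030029:
  k1 = f(0.540000, -1.030029) = -3.643328
  k2 = f(0.810000, -2.013727) = -4.843990
  k3 = f(0.810000, -2.337906) = -5.164927
  k4 = f(1.080000, -3.819089) = -6.858098
  p ← -1.030029 + (0.54/6)·(k1 + 2k2 + 2k3 + k4) = -3.776762
p(1.08) ≈ -3.7768

-3.7768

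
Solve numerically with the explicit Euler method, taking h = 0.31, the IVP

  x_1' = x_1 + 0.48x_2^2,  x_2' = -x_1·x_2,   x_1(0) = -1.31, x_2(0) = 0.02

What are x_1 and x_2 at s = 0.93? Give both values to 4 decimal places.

Euler on (x_1,x_2): x_1_{n+1} = x_1_n + h·x_1', x_2_{n+1} = x_2_n + h·x_2'.
0.000000: (-1.310000, 0.020000); f=(-1.309808, 0.026200) → (-1.716040, 0.028122)
0.310000: (-1.716040, 0.028122); f=(-1.715661, 0.048258) → (-2.247895, 0.043082)
0.620000: (-2.247895, 0.043082); f=(-2.247004, 0.096844) → (-2.944467, 0.073104)
(x_1(0.93), x_2(0.93)) ≈ (-2.9445, 0.0731)

-2.9445, 0.0731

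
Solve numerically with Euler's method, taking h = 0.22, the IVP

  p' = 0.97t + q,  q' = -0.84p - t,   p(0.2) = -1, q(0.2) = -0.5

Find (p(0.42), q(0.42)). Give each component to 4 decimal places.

-1.0673, -0.3592

Euler on (p,q): p_{n+1} = p_n + h·p', q_{n+1} = q_n + h·q'.
0.200000: (-1.000000, -0.500000); f=(-0.306000, 0.640000) → (-1.067320, -0.359200)
(p(0.42), q(0.42)) ≈ (-1.0673, -0.3592)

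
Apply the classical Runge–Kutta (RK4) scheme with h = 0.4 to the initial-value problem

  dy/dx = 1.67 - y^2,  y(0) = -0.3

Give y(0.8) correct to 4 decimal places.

0.8549

RK4: k1 = f(x_n, y_n); k2 = f(x_n + h/2, y_n + (h/2)·k1); k3 = f(x_n + h/2, y_n + (h/2)·k2); k4 = f(x_n + h, y_n + h·k3); y_{n+1} = y_n + (h/6)·(k1 + 2k2 + 2k3 + k4).
x=0.000000, y=-0.300000:
  k1 = f(0.000000, -0.300000) = 1.580000
  k2 = f(0.200000, 0.016000) = 1.669744
  k3 = f(0.200000, 0.033949) = 1.668847
  k4 = f(0.400000, 0.367539) = 1.534915
  y ← -0.300000 + (0.4/6)·(k1 + 2k2 + 2k3 + k4) = 0.352807
x=0.400000, y=0.352807:
  k1 = f(0.400000, 0.352807) = 1.545528
  k2 = f(0.600000, 0.661912) = 1.231872
  k3 = f(0.600000, 0.599181) = 1.310982
  k4 = f(0.800000, 0.877199) = 0.900521
  y ← 0.352807 + (0.4/6)·(k1 + 2k2 + 2k3 + k4) = 0.854924
y(0.8) ≈ 0.8549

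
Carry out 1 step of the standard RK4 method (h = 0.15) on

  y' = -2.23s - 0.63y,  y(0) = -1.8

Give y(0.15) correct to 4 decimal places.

RK4: k1 = f(s_n, y_n); k2 = f(s_n + h/2, y_n + (h/2)·k1); k3 = f(s_n + h/2, y_n + (h/2)·k2); k4 = f(s_n + h, y_n + h·k3); y_{n+1} = y_n + (h/6)·(k1 + 2k2 + 2k3 + k4).
s=0.000000, y=-1.800000:
  k1 = f(0.000000, -1.800000) = 1.134000
  k2 = f(0.075000, -1.714950) = 0.913168
  k3 = f(0.075000, -1.731512) = 0.923603
  k4 = f(0.150000, -1.661460) = 0.712220
  y ← -1.800000 + (0.15/6)·(k1 + 2k2 + 2k3 + k4) = -1.662006
y(0.15) ≈ -1.6620

-1.6620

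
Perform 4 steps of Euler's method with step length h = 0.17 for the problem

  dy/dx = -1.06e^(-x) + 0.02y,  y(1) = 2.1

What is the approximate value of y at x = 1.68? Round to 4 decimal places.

Euler: y_{n+1} = y_n + h·f(x_n, y_n).
x=1.000000, y=2.100000: f=-0.347952 → y ← 2.100000 + 0.17·(-0.347952) = 2.040848
x=1.170000, y=2.040848: f=-0.288172 → y ← 2.040848 + 0.17·(-0.288172) = 1.991859
x=1.340000, y=1.991859: f=-0.237719 → y ← 1.991859 + 0.17·(-0.237719) = 1.951447
x=1.510000, y=1.951447: f=-0.195136 → y ← 1.951447 + 0.17·(-0.195136) = 1.918274
y(1.68) ≈ 1.9183

1.9183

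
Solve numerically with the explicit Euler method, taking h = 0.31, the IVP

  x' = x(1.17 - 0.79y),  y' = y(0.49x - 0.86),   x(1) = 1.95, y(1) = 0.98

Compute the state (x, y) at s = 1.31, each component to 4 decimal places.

2.1893, 1.0090

Euler on (x,y): x_{n+1} = x_n + h·x', y_{n+1} = y_n + h·y'.
1.000000: (1.950000, 0.980000); f=(0.771810, 0.093590) → (2.189261, 1.009013)
(x(1.31), y(1.31)) ≈ (2.1893, 1.0090)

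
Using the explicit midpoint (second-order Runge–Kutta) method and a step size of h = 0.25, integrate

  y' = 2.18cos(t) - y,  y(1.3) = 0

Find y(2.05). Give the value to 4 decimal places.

Midpoint: k1 = f(t_n, y_n); k2 = f(t_n + h/2, y_n + (h/2)·k1); y_{n+1} = y_n + h·k2.
t=1.300000, y=0.000000:
  k1 = f(1.300000, 0.000000) = 0.583147
  k2 = f(1.425000, 0.072893) = 0.243818
  y ← 0.000000 + 0.25·0.243818 = 0.060954
t=1.550000, y=0.060954:
  k1 = f(1.550000, 0.060954) = -0.015622
  k2 = f(1.675000, 0.059002) = -0.285755
  y ← 0.060954 + 0.25·(-0.285755) = -0.010484
t=1.800000, y=-0.010484:
  k1 = f(1.800000, -0.010484) = -0.484816
  k2 = f(1.925000, -0.071086) = -0.685033
  y ← -0.010484 + 0.25·(-0.685033) = -0.181742
y(2.05) ≈ -0.1817

-0.1817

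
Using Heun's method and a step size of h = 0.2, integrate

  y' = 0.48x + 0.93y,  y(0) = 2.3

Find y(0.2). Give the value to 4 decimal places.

2.7772

Heun: k1 = f(x_n, y_n); k2 = f(x_n + h, y_n + h·k1); y_{n+1} = y_n + (h/2)·(k1 + k2).
x=0.000000, y=2.300000:
  k1 = f(0.000000, 2.300000) = 2.139000
  k2 = f(0.200000, 2.727800) = 2.632854
  y ← 2.300000 + (0.2/2)·(2.139000 + 2.632854) = 2.777185
y(0.2) ≈ 2.7772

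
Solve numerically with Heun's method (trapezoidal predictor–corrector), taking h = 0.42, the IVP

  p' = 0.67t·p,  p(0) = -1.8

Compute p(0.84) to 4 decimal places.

Heun: k1 = f(t_n, p_n); k2 = f(t_n + h, p_n + h·k1); p_{n+1} = p_n + (h/2)·(k1 + k2).
t=0.000000, p=-1.800000:
  k1 = f(0.000000, -1.800000) = 0.000000
  k2 = f(0.420000, -1.800000) = -0.506520
  p ← -1.800000 + (0.42/2)·(0.000000 + (-0.506520)) = -1.906369
t=0.420000, p=-1.906369:
  k1 = f(0.420000, -1.906369) = -0.536452
  k2 = f(0.840000, -2.131679) = -1.199709
  p ← -1.906369 + (0.42/2)·(-0.536452 + (-1.199709)) = -2.270963
p(0.84) ≈ -2.2710

-2.2710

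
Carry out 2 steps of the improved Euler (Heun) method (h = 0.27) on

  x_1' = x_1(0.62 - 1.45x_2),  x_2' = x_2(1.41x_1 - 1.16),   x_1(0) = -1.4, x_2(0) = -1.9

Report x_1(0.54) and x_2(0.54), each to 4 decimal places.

Heun on (x_1,x_2): k1 = f(x_n, state_n); k2 = f(x_n + h, state_n + h·k1); state_{n+1} = state_n + (h/2)·(k1 + k2).
0.000000: (-1.400000, -1.900000)
  k1 = (-4.725000, 5.954600)
  predictor → (-2.675750, -0.292258)
  k2 = (-2.792879, 1.441652)
  → (-2.414914, -0.901506)
0.270000: (-2.414914, -0.901506)
  k1 = (-4.653982, 4.115400)
  predictor → (-3.671489, 0.209652)
  k2 = (-1.160207, -1.328523)
  → (-3.199829, -0.525278)
(x_1(0.54), x_2(0.54)) ≈ (-3.1998, -0.5253)

-3.1998, -0.5253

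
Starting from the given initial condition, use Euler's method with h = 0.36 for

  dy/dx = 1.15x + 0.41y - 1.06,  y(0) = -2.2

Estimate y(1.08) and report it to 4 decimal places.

Euler: y_{n+1} = y_n + h·f(x_n, y_n).
x=0.000000, y=-2.200000: f=-1.962000 → y ← -2.200000 + 0.36·(-1.962000) = -2.906320
x=0.360000, y=-2.906320: f=-1.837591 → y ← -2.906320 + 0.36·(-1.837591) = -3.567853
x=0.720000, y=-3.567853: f=-1.694820 → y ← -3.567853 + 0.36·(-1.694820) = -4.177988
y(1.08) ≈ -4.1780

-4.1780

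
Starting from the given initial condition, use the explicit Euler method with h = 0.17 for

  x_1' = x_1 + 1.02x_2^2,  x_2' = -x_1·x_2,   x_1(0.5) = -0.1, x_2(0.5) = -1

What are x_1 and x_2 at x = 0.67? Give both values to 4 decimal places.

0.0564, -1.0170

Euler on (x_1,x_2): x_1_{n+1} = x_1_n + h·x_1', x_2_{n+1} = x_2_n + h·x_2'.
0.500000: (-0.100000, -1.000000); f=(0.920000, -0.100000) → (0.056400, -1.017000)
(x_1(0.67), x_2(0.67)) ≈ (0.0564, -1.0170)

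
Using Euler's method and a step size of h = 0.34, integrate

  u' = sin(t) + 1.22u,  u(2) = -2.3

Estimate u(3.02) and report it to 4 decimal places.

Euler: u_{n+1} = u_n + h·f(t_n, u_n).
t=2.000000, u=-2.300000: f=-1.896703 → u ← -2.300000 + 0.34·(-1.896703) = -2.944879
t=2.340000, u=-2.944879: f=-2.874287 → u ← -2.944879 + 0.34·(-2.874287) = -3.922137
t=2.680000, u=-3.922137: f=-4.339632 → u ← -3.922137 + 0.34·(-4.339632) = -5.397611
u(3.02) ≈ -5.3976

-5.3976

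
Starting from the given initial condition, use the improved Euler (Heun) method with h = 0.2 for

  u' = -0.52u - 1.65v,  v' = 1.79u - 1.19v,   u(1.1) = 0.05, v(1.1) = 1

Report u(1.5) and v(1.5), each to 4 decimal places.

Heun on (u,v): k1 = f(x_n, state_n); k2 = f(x_n + h, state_n + h·k1); state_{n+1} = state_n + (h/2)·(k1 + k2).
1.100000: (0.050000, 1.000000)
  k1 = (-1.676000, -1.100500)
  predictor → (-0.285200, 0.779900)
  k2 = (-1.138531, -1.438589)
  → (-0.231453, 0.746091)
1.300000: (-0.231453, 0.746091)
  k1 = (-1.110695, -1.302149)
  predictor → (-0.453592, 0.485661)
  k2 = (-0.565473, -1.389867)
  → (-0.399070, 0.476889)
(u(1.5), v(1.5)) ≈ (-0.3991, 0.4769)

-0.3991, 0.4769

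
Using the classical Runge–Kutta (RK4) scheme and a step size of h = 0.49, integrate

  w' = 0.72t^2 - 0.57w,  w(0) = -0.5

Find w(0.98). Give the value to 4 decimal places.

-0.0884

RK4: k1 = f(t_n, w_n); k2 = f(t_n + h/2, w_n + (h/2)·k1); k3 = f(t_n + h/2, w_n + (h/2)·k2); k4 = f(t_n + h, w_n + h·k3); w_{n+1} = w_n + (h/6)·(k1 + 2k2 + 2k3 + k4).
t=0.000000, w=-0.500000:
  k1 = f(0.000000, -0.500000) = 0.285000
  k2 = f(0.245000, -0.430175) = 0.288418
  k3 = f(0.245000, -0.429338) = 0.287940
  k4 = f(0.490000, -0.358909) = 0.377450
  w ← -0.500000 + (0.49/6)·(k1 + 2k2 + 2k3 + k4) = -0.351761
t=0.490000, w=-0.351761:
  k1 = f(0.490000, -0.351761) = 0.373376
  k2 = f(0.735000, -0.260284) = 0.537324
  k3 = f(0.735000, -0.220117) = 0.514429
  k4 = f(0.980000, -0.099691) = 0.748312
  w ← -0.351761 + (0.49/6)·(k1 + 2k2 + 2k3 + k4) = -0.088371
w(0.98) ≈ -0.0884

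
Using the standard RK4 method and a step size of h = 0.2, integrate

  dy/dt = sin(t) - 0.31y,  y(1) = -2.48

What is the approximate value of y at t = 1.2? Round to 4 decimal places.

-2.1583

RK4: k1 = f(t_n, y_n); k2 = f(t_n + h/2, y_n + (h/2)·k1); k3 = f(t_n + h/2, y_n + (h/2)·k2); k4 = f(t_n + h, y_n + h·k3); y_{n+1} = y_n + (h/6)·(k1 + 2k2 + 2k3 + k4).
t=1.000000, y=-2.480000:
  k1 = f(1.000000, -2.480000) = 1.610271
  k2 = f(1.100000, -2.318973) = 1.610089
  k3 = f(1.100000, -2.318991) = 1.610095
  k4 = f(1.200000, -2.157981) = 1.601013
  y ← -2.480000 + (0.2/6)·(k1 + 2k2 + 2k3 + k4) = -2.158278
y(1.2) ≈ -2.1583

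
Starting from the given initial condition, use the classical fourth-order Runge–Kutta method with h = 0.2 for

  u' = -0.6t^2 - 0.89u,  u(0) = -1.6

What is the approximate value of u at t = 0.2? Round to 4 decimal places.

RK4: k1 = f(t_n, u_n); k2 = f(t_n + h/2, u_n + (h/2)·k1); k3 = f(t_n + h/2, u_n + (h/2)·k2); k4 = f(t_n + h, u_n + h·k3); u_{n+1} = u_n + (h/6)·(k1 + 2k2 + 2k3 + k4).
t=0.000000, u=-1.600000:
  k1 = f(0.000000, -1.600000) = 1.424000
  k2 = f(0.100000, -1.457600) = 1.291264
  k3 = f(0.100000, -1.470874) = 1.303078
  k4 = f(0.200000, -1.339384) = 1.168052
  u ← -1.600000 + (0.2/6)·(k1 + 2k2 + 2k3 + k4) = -1.340642
u(0.2) ≈ -1.3406

-1.3406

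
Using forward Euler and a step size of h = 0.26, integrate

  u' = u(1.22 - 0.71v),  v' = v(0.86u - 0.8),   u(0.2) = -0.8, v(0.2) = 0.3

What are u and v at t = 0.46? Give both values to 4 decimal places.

Euler on (u,v): u_{n+1} = u_n + h·u', v_{n+1} = v_n + h·v'.
0.200000: (-0.800000, 0.300000); f=(-0.805600, -0.446400) → (-1.009456, 0.183936)
(u(0.46), v(0.46)) ≈ (-1.0095, 0.1839)

-1.0095, 0.1839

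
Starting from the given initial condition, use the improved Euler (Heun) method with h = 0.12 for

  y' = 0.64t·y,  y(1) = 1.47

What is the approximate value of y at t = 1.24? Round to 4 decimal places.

Heun: k1 = f(t_n, y_n); k2 = f(t_n + h, y_n + h·k1); y_{n+1} = y_n + (h/2)·(k1 + k2).
t=1.000000, y=1.470000:
  k1 = f(1.000000, 1.470000) = 0.940800
  k2 = f(1.120000, 1.582896) = 1.134620
  y ← 1.470000 + (0.12/2)·(0.940800 + 1.134620) = 1.594525
t=1.120000, y=1.594525:
  k1 = f(1.120000, 1.594525) = 1.142956
  k2 = f(1.240000, 1.731680) = 1.374261
  y ← 1.594525 + (0.12/2)·(1.142956 + 1.374261) = 1.745558
y(1.24) ≈ 1.7456

1.7456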